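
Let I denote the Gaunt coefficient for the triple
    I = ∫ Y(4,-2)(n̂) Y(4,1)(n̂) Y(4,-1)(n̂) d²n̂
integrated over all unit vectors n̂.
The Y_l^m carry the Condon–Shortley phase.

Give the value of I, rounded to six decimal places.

m-sum = -2 + 1 − 1 = -2 ≠ 0 ⇒ I = 0

0.000000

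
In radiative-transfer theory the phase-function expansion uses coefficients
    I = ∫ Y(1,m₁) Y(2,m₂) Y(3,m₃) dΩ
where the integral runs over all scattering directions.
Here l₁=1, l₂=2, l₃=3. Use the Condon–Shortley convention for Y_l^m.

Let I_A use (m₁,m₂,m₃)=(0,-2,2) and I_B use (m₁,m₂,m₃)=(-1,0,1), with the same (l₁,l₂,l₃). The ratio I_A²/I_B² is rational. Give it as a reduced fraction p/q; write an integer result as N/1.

5/6

Shared (l₁,l₂,l₃)=(1,2,3): N and (l;000)² cancel in I_A²/I_B².
A: Δ = 0!·2!·4!/7! = 1/105; Racah Σ t=0..0: t=0:+1/24 = 1/24; ⇒ 3j(1 2 3; 0 -2 2)² = 1/21, sgn -1
B: Δ = 0!·2!·4!/7! = 1/105; Racah Σ t=0..0: t=0:+1/8 = 1/8; ⇒ 3j(1 2 3; -1 0 1)² = 2/35, sgn +1
I_A²/I_B² = (1/21)/(2/35) = 5/6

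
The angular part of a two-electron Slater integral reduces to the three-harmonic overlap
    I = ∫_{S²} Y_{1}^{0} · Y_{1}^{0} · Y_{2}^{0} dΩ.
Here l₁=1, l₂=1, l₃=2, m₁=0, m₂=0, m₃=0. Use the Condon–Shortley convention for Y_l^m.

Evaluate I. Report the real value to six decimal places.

m-sum 0 ✓  L=4 even ✓  0≤2≤2 ✓
Π(2lᵢ+1) = 3×3×5 = 45
triangle coeff Δ(1,1,2) = 1/30
Σ_t [0,0]: t=0:+1/1 = 1/1
(3j)²=2/15 [(1 1 2; 0 0 0)], sign=+1
(m-triple is (0,0,0) — same symbol as above.)
⇒ 4πI² = 4/5
I = (+1)√(4/5/(4π)) = 0.25231325

0.252313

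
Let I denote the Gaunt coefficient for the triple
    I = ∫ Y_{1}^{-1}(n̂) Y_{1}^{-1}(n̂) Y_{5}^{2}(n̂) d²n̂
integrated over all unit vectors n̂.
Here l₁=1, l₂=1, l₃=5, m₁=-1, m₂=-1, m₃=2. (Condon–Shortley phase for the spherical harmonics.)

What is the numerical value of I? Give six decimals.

|1−1|≤5≤1+1 violated ⇒ I = 0

0.000000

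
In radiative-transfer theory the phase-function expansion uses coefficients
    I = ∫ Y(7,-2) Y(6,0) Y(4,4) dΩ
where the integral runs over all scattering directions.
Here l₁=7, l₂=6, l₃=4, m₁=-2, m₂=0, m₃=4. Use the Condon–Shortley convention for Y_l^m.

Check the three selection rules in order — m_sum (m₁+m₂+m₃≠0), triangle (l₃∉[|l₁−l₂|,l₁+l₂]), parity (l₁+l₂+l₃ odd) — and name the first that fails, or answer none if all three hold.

m_sum

Σmᵢ = 2  ✗
l₃∈[|l₁−l₂|,l₁+l₂]=[1,13], have l₃=4
Σlᵢ = 17 ⇒ odd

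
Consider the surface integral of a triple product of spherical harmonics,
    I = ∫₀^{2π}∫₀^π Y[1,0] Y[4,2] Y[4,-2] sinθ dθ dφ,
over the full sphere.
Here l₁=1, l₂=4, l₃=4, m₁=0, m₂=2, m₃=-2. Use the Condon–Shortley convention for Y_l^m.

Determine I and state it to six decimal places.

0.000000

l₁+l₂+l₃=9 is odd: 3j(l;000)=0 ⇒ I=0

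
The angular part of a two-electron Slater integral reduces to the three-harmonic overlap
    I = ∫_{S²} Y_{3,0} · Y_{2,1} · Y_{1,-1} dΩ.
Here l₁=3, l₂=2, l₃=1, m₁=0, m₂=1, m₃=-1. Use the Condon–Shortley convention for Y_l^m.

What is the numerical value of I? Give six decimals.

Checks pass: Σm=0; 6 even; l₃=1∈[1,5].
(2·3+1)(2·2+1)(2·1+1) = 105
Δ: 4! 2! 0! / 7! → 1/105
sum: t=2:+1/4 = 1/4
3j²(3 2 1; 0 0 0) = Δ·Π!·Σ² = 3/35  (sign -1)
sum: t=3:−1/12 = -1/12
3j²(3 2 1; 0 1 -1) = Δ·Π!·Σ² = 1/35  (sign -1)
combine: 4πI² = 105·3/35·1/35 = 9/35
take √, sign +1: I = 0.14304817

0.143048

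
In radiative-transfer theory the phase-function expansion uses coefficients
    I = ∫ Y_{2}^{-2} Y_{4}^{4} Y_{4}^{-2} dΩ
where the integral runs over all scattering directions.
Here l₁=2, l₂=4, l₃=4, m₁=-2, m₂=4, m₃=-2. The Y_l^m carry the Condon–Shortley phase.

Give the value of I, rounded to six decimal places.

m-sum 0 ✓  L=10 even ✓  2≤4≤6 ✓
Π(2lᵢ+1) = 5×9×9 = 405
triangle coeff Δ(2,4,4) = 1/13860
Σ_t [0,2]: t=0:+1/192 t=1:−1/36 t=2:+1/192 = -5/288
(3j)²=20/693 [(2 4 4; 0 0 0)], sign=-1
Σ_t [2,2]: t=2:+1/2880 = 1/2880
(3j)²=2/165 [(2 4 4; -2 4 -2)], sign=+1
⇒ 4πI² = 120/847
I = (-1)√(120/847/(4π)) = -0.10618031

-0.106180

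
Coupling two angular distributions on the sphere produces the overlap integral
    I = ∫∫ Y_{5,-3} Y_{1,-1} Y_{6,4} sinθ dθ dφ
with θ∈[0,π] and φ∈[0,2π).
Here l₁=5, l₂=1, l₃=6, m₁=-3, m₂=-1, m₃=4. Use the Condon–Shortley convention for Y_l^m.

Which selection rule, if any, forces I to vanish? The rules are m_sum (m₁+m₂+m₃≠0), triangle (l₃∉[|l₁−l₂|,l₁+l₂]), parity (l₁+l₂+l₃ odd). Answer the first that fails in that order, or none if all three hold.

m₁+m₂+m₃ = -3 − 1 + 4 = 0  ✓
triangle: |5−1|=4 ≤ l₃=6 ≤ 5+1=6  ✓
parity: l₁+l₂+l₃ = 12 is even  ✓

none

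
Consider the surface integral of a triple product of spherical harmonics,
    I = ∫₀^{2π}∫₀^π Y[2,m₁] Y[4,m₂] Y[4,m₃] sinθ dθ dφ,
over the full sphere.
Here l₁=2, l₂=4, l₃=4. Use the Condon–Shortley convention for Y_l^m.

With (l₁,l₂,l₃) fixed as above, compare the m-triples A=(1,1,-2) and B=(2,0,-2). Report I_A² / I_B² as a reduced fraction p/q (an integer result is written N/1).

9/20

l's match ⇒ only the (l;m) 3-j factors differ between A and B.
A: triangle coeff Δ(2,4,4) = 1/13860; Σ_t [0,1]: t=0:+1/240 t=1:−1/96 = -1/160; (3j)²=27/1540 [(2 4 4; 1 1 -2)], sign=-1
B: triangle coeff Δ(2,4,4) = 1/13860; Σ_t [0,0]: t=0:+1/192 = 1/192; (3j)²=3/77 [(2 4 4; 2 0 -2)], sign=+1
I_A²/I_B² = (27/1540)/(3/77) = 9/20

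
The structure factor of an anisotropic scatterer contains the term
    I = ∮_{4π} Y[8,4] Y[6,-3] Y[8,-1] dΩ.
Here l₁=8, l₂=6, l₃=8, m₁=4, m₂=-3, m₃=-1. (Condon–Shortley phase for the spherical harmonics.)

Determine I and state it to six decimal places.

m-sum 0 ✓  L=22 even ✓  2≤8≤14 ✓
Π(2lᵢ+1) = 17×13×17 = 3757
triangle coeff Δ(8,6,8) = 1/13742520792
Σ_t [0,6]: t=0:+1/41803776000 t=1:−1/435456000 t=2:+1/39813120 t=3:−1/18662400 t=4:+1/39813120 t=5:−1/435456000 t=6:+1/41803776000 = -11/1393459200
(3j)²=600/96577 [(8 6 8; 0 0 0)], sign=-1
Σ_t [0,3]: t=0:+1/447897600 t=1:−1/174182400 t=2:+1/464486400 t=3:−1/9405849600 = -11/7524679680
(3j)²=1375/193154 [(8 6 8; 4 -3 -1)], sign=+1
⇒ 4πI² = 412500/2482597
I = (-1)√(412500/2482597/(4π)) = -0.11498837

-0.114988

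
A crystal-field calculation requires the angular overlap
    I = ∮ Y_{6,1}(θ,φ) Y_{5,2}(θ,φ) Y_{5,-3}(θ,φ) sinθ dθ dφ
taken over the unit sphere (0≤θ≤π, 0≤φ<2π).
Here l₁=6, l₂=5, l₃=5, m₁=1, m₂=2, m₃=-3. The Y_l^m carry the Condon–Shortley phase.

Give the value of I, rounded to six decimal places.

m-sum 0 ✓  L=16 even ✓  1≤5≤11 ✓
Π(2lᵢ+1) = 13×11×11 = 1573
triangle coeff Δ(6,5,5) = 1/28588560
Σ_t [1,5]: t=1:−1/345600 t=2:+1/13824 t=3:−1/5184 t=4:+1/13824 t=5:−1/345600 = -7/129600
(3j)²=80/7293 [(6 5 5; 0 0 0)], sign=+1
Σ_t [3,5]: t=3:−1/41472 t=4:+1/34560 t=5:−1/345600 = 1/518400
(3j)²=7/36465 [(6 5 5; 1 2 -3)], sign=+1
⇒ 4πI² = 112/33813
I = (+1)√(112/33813/(4π)) = 0.01623537

0.016235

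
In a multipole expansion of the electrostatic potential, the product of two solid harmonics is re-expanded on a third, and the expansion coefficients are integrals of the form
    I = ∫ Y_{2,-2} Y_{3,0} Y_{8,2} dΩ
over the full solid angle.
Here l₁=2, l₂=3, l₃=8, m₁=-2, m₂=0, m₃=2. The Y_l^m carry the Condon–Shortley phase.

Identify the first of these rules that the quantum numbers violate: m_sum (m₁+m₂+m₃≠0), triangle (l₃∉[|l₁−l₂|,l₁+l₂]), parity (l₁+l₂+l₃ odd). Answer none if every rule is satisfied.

Σmᵢ = 0  ✓
l₃∈[|l₁−l₂|,l₁+l₂]=[1,5], have l₃=8  ✗
Σlᵢ = 13 ⇒ odd

triangle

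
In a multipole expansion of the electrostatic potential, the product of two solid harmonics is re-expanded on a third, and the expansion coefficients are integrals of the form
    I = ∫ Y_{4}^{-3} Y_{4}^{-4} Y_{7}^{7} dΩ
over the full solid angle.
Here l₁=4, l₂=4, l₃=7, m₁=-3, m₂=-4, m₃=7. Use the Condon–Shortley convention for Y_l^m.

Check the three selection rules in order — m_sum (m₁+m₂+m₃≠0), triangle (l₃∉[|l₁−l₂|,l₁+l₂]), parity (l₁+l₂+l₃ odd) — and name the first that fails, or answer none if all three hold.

azimuthal sum: -3 − 4 + 7 = 0  ✓
0 ≤ 7 ≤ 8 (triangle on l)  ✓
L = 4 + 4 + 7 = 15 (odd)  ✗

parity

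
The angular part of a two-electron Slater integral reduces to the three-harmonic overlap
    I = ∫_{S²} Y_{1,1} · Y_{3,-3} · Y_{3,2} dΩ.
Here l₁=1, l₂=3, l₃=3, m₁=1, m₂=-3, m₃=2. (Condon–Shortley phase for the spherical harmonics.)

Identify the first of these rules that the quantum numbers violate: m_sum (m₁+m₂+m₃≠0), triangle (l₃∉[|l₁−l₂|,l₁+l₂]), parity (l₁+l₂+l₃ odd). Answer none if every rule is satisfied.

parity

Σmᵢ = 0  ✓
l₃∈[|l₁−l₂|,l₁+l₂]=[2,4], have l₃=3  ✓
Σlᵢ = 7 ⇒ odd  ✗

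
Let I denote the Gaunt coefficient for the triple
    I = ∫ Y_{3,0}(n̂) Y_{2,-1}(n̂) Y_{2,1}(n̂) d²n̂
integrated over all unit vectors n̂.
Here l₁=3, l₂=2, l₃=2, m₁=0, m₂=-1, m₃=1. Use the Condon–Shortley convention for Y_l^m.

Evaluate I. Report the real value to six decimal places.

L=7 odd ⇒ parity kills the (l;000) factor ⇒ I = 0

0.000000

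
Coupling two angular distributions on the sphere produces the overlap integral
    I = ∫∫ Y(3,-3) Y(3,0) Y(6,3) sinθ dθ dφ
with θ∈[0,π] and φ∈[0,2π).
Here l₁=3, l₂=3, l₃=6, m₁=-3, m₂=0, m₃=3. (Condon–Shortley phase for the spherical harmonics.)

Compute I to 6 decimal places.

-0.108647

m-sum 0 ✓  L=12 even ✓  0≤6≤6 ✓
Π(2lᵢ+1) = 7×7×13 = 637
triangle coeff Δ(3,3,6) = 1/12012
Σ_t [0,0]: t=0:+1/1296 = 1/1296
(3j)²=100/3003 [(3 3 6; 0 0 0)], sign=+1
Σ_t [0,0]: t=0:+1/25920 = 1/25920
(3j)²=1/143 [(3 3 6; -3 0 3)], sign=-1
⇒ 4πI² = 700/4719
I = (-1)√(700/4719/(4π)) = -0.10864734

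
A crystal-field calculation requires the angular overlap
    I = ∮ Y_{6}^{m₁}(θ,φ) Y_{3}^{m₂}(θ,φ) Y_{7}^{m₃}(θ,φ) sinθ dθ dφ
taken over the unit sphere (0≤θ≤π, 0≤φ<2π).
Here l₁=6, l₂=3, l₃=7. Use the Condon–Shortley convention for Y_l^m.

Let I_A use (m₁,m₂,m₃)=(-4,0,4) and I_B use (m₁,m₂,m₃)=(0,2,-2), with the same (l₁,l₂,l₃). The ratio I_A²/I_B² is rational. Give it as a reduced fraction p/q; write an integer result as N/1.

Shared (l₁,l₂,l₃)=(6,3,7): N and (l;000)² cancel in I_A²/I_B².
A: Δ = 2!·10!·4!/17! = 1/2042040; Racah Σ t=0..2: t=0:+1/43545600 t=1:−1/1451520 t=2:+1/967680 = 1/2721600; ⇒ 3j(6 3 7; -4 0 4)² = 32/7735, sgn -1
B: Δ = 2!·10!·4!/17! = 1/2042040; Racah Σ t=1..2: t=1:−1/345600 t=2:+1/207360 = 1/518400; ⇒ 3j(6 3 7; 0 2 -2)² = 12/2431, sgn -1
I_A²/I_B² = (32/7735)/(12/2431) = 88/105

88/105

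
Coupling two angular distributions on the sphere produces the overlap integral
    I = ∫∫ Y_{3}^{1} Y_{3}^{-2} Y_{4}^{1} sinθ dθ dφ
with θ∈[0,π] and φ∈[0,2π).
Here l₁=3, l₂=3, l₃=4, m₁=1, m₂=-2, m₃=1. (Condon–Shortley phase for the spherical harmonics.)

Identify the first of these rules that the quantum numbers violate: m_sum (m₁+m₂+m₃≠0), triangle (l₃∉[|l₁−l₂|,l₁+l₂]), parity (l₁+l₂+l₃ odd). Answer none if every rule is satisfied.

m₁+m₂+m₃ = 1 − 2 + 1 = 0  ✓
triangle: |3−3|=0 ≤ l₃=4 ≤ 3+3=6  ✓
parity: l₁+l₂+l₃ = 10 is even  ✓

none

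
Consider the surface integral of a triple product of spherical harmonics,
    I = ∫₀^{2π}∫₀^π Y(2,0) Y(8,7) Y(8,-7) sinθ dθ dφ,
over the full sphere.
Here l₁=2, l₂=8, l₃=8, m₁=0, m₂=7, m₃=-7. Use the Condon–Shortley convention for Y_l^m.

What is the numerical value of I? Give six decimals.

0.165996

Checks pass: Σm=0; 18 even; l₃=8∈[6,10].
(2·2+1)(2·8+1)(2·8+1) = 1445
Δ: 2! 2! 14! / 19! → 1/348840
sum: t=0:+1/116121600 t=1:−1/25401600 t=2:+1/116121600 = -1/45158400
3j²(2 8 8; 0 0 0) = Δ·Π!·Σ² = 24/1615  (sign -1)
sum: t=1:−1/87178291200 t=2:+1/24908083200 = 1/34871316480
3j²(2 8 8; 0 7 -7) = Δ·Π!·Σ² = 125/7752  (sign -1)
combine: 4πI² = 1445·24/1615·125/7752 = 125/361
take √, sign +1: I = 0.16599556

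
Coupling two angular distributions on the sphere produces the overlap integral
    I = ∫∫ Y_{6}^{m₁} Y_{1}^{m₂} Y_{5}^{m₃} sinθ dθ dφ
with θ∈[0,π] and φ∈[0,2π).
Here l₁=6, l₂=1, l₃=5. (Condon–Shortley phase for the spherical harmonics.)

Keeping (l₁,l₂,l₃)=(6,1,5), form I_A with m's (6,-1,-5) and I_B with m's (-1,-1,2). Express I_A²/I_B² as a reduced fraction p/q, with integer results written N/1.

l's match ⇒ only the (l;m) 3-j factors differ between A and B.
A: triangle coeff Δ(6,1,5) = 1/858; Σ_t [0,0]: t=0:+1/7257600 = 1/7257600; (3j)²=1/13 [(6 1 5; 6 -1 -5)], sign=+1
B: triangle coeff Δ(6,1,5) = 1/858; Σ_t [0,0]: t=0:+1/60480 = 1/60480; (3j)²=5/429 [(6 1 5; -1 -1 2)], sign=-1
I_A²/I_B² = (1/13)/(5/429) = 33/5

33/5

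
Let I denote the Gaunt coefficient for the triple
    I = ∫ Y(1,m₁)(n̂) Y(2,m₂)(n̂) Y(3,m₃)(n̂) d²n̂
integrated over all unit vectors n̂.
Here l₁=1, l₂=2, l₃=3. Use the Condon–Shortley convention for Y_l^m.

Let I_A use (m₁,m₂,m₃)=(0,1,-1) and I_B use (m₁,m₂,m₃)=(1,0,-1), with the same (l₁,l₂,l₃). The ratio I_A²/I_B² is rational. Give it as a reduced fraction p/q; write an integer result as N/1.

Shared (l₁,l₂,l₃)=(1,2,3): N and (l;000)² cancel in I_A²/I_B².
A: Δ = 0!·2!·4!/7! = 1/105; Racah Σ t=0..0: t=0:+1/6 = 1/6; ⇒ 3j(1 2 3; 0 1 -1)² = 8/105, sgn +1
B: Δ = 0!·2!·4!/7! = 1/105; Racah Σ t=0..0: t=0:+1/8 = 1/8; ⇒ 3j(1 2 3; 1 0 -1)² = 2/35, sgn +1
I_A²/I_B² = (8/105)/(2/35) = 4/3

4/3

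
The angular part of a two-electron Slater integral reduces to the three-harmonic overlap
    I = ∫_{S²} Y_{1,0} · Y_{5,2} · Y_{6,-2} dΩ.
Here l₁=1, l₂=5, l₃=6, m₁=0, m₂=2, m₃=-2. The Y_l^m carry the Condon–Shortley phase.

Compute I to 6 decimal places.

0.231133

Rules hold: Σm=0, L=12 even, 4≤6≤6.
N = 3·11·13 = 429
Δ = 0!·2!·10!/13! = 1/858
Racah Σ t=0..0: t=0:+1/14400 = 1/14400
⇒ 3j(1 5 6; 0 0 0)² = 6/143, sgn +1
Racah Σ t=0..0: t=0:+1/30240 = 1/30240
⇒ 3j(1 5 6; 0 2 -2)² = 16/429, sgn +1
4πI² = N·(3j₀)²·(3jₘ)² = 96/143
I = +1·√(0.671329/4π) = 0.23113338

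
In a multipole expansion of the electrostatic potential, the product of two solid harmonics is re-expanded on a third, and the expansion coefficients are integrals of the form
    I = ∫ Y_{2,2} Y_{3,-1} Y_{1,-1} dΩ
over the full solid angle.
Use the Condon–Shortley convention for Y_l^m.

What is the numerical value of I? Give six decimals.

m-sum 0 ✓  L=6 even ✓  1≤1≤5 ✓
Π(2lᵢ+1) = 5×7×3 = 105
triangle coeff Δ(2,3,1) = 1/105
Σ_t [2,2]: t=2:+1/4 = 1/4
(3j)²=3/35 [(2 3 1; 0 0 0)], sign=-1
Σ_t [0,0]: t=0:+1/48 = 1/48
(3j)²=1/105 [(2 3 1; 2 -1 -1)], sign=+1
⇒ 4πI² = 3/35
I = (-1)√(3/35/(4π)) = -0.08258890

-0.082589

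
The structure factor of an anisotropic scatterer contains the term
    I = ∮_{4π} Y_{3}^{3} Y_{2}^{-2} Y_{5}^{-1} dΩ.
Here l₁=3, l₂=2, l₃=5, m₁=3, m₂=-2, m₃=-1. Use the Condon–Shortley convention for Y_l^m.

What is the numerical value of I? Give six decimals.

-0.023961

Checks pass: Σm=0; 10 even; l₃=5∈[1,5].
(2·3+1)(2·2+1)(2·5+1) = 385
Δ: 0! 6! 4! / 11! → 1/2310
sum: t=0:+1/144 = 1/144
3j²(3 2 5; 0 0 0) = Δ·Π!·Σ² = 10/231  (sign -1)
sum: t=0:+1/17280 = 1/17280
3j²(3 2 5; 3 -2 -1) = Δ·Π!·Σ² = 1/2310  (sign +1)
combine: 4πI² = 385·10/231·1/2310 = 5/693
take √, sign -1: I = -0.02396147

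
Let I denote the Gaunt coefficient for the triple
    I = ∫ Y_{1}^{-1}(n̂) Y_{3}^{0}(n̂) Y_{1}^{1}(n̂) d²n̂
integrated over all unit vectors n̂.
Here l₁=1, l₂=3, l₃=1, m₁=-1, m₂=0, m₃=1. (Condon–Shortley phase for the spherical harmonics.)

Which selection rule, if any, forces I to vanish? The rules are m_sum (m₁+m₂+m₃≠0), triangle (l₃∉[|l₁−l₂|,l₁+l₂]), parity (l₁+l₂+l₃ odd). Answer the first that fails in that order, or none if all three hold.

m₁+m₂+m₃ = -1 + 0 + 1 = 0  ✓
triangle: |1−3|=2 ≤ l₃=1 ≤ 1+3=4  ✗
parity: l₁+l₂+l₃ = 5 is odd

triangle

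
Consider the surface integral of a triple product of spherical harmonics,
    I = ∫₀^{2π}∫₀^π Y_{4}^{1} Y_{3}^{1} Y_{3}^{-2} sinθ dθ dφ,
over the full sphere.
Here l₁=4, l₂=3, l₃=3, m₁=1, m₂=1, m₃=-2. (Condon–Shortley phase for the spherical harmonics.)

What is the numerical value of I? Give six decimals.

m-sum 0 ✓  L=10 even ✓  1≤3≤7 ✓
Π(2lᵢ+1) = 9×7×7 = 441
triangle coeff Δ(4,3,3) = 1/34650
Σ_t [1,3]: t=1:−1/72 t=2:+1/16 t=3:−1/72 = 5/144
(3j)²=2/77 [(4 3 3; 0 0 0)], sign=-1
Σ_t [2,3]: t=2:+1/48 t=3:−1/144 = 1/72
(3j)²=16/693 [(4 3 3; 1 1 -2)], sign=-1
⇒ 4πI² = 32/121
I = (+1)√(32/121/(4π)) = 0.14506992

0.145070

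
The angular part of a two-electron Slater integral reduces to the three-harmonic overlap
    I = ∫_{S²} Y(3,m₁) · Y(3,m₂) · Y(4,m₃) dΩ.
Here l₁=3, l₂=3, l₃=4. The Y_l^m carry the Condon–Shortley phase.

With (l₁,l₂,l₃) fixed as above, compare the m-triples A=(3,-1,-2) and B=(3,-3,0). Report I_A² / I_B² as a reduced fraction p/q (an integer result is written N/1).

6/1

l's match ⇒ only the (l;m) 3-j factors differ between A and B.
A: triangle coeff Δ(3,3,4) = 1/34650; Σ_t [0,0]: t=0:+1/192 = 1/192; (3j)²=3/77 [(3 3 4; 3 -1 -2)], sign=+1
B: triangle coeff Δ(3,3,4) = 1/34650; Σ_t [0,0]: t=0:+1/1152 = 1/1152; (3j)²=1/154 [(3 3 4; 3 -3 0)], sign=+1
I_A²/I_B² = (3/77)/(1/154) = 6/1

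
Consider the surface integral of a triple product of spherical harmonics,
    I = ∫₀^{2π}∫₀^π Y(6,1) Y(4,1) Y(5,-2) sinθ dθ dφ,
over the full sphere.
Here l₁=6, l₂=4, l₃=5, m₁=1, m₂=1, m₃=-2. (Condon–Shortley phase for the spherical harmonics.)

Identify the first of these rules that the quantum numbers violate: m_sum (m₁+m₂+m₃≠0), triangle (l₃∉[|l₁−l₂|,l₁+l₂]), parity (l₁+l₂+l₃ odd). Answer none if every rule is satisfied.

Σmᵢ = 0  ✓
l₃∈[|l₁−l₂|,l₁+l₂]=[2,10], have l₃=5  ✓
Σlᵢ = 15 ⇒ odd  ✗

parity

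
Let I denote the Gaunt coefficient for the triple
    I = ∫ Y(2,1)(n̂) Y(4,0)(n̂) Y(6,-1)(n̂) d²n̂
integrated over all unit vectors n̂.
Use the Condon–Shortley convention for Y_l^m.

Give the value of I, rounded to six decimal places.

-0.210395

m-sum 0 ✓  L=12 even ✓  2≤6≤6 ✓
Π(2lᵢ+1) = 5×9×13 = 585
triangle coeff Δ(2,4,6) = 1/6435
Σ_t [0,0]: t=0:+1/2304 = 1/2304
(3j)²=5/143 [(2 4 6; 0 0 0)], sign=+1
Σ_t [0,0]: t=0:+1/3456 = 1/3456
(3j)²=35/1287 [(2 4 6; 1 0 -1)], sign=-1
⇒ 4πI² = 875/1573
I = (-1)√(875/1573/(4π)) = -0.21039467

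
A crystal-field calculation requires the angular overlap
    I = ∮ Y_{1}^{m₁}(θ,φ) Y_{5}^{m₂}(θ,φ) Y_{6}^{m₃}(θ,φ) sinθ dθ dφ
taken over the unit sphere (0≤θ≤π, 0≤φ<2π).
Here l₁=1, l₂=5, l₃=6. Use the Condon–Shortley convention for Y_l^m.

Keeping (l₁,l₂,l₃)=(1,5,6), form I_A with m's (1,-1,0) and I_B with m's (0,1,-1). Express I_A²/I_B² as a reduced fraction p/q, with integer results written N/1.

3/7

Same 1,5,6: normalisation and zero-m 3j drop out of the ratio.
A: Δ: 0! 2! 10! / 13! → 1/858; sum: t=0:+1/34560 = 1/34560; 3j²(1 5 6; 1 -1 0) = Δ·Π!·Σ² = 5/286  (sign +1)
B: Δ: 0! 2! 10! / 13! → 1/858; sum: t=0:+1/17280 = 1/17280; 3j²(1 5 6; 0 1 -1) = Δ·Π!·Σ² = 35/858  (sign -1)
I_A²/I_B² = (5/286)/(35/858) = 3/7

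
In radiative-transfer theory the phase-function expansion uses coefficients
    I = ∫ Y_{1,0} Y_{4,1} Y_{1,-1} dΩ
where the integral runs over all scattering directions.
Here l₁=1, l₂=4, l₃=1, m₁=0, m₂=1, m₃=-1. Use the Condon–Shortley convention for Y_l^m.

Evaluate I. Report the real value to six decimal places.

triangle: need 3≤l₃≤5, have 1; I=0

0.000000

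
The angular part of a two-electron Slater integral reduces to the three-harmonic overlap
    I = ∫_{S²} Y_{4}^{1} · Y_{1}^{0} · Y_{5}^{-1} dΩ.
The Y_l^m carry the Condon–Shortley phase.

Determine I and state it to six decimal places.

Rules hold: Σm=0, L=10 even, 3≤5≤5.
N = 9·3·11 = 297
Δ = 0!·8!·2!/11! = 1/495
Racah Σ t=0..0: t=0:+1/576 = 1/576
⇒ 3j(4 1 5; 0 0 0)² = 5/99, sgn -1
Racah Σ t=0..0: t=0:+1/720 = 1/720
⇒ 3j(4 1 5; 1 0 -1)² = 8/165, sgn +1
4πI² = N·(3j₀)²·(3jₘ)² = 8/11
I = -1·√(0.727273/4π) = -0.24057125

-0.240571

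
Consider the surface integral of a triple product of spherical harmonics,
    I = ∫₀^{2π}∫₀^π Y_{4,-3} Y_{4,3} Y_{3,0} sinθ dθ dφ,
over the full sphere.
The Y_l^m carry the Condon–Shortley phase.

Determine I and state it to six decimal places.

0.000000

L=11 odd ⇒ parity kills the (l;000) factor ⇒ I = 0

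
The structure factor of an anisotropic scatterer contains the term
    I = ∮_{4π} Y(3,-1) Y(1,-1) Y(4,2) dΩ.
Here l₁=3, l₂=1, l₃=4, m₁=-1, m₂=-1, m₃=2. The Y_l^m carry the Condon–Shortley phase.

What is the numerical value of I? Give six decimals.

Checks pass: Σm=0; 8 even; l₃=4∈[2,4].
(2·3+1)(2·1+1)(2·4+1) = 189
Δ: 0! 6! 2! / 9! → 1/252
sum: t=0:+1/36 = 1/36
3j²(3 1 4; 0 0 0) = Δ·Π!·Σ² = 4/63  (sign +1)
sum: t=0:+1/96 = 1/96
3j²(3 1 4; -1 -1 2) = Δ·Π!·Σ² = 5/84  (sign +1)
combine: 4πI² = 189·4/63·5/84 = 5/7
take √, sign +1: I = 0.23841361

0.238414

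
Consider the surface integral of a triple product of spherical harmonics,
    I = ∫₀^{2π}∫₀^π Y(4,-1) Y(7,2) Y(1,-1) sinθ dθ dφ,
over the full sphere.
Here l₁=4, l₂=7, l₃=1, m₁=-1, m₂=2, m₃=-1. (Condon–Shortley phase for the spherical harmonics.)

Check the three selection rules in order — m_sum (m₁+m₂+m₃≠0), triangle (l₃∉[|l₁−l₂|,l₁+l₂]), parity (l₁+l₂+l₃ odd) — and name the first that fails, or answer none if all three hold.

m₁+m₂+m₃ = -1 + 2 − 1 = 0  ✓
triangle: |4−7|=3 ≤ l₃=1 ≤ 4+7=11  ✗
parity: l₁+l₂+l₃ = 12 is even

triangle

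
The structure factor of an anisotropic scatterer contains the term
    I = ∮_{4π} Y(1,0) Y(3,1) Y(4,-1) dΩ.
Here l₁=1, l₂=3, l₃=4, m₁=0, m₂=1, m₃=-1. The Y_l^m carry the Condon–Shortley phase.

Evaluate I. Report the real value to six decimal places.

-0.238414

Rules hold: Σm=0, L=8 even, 2≤4≤4.
N = 3·7·9 = 189
Δ = 0!·2!·6!/9! = 1/252
Racah Σ t=0..0: t=0:+1/36 = 1/36
⇒ 3j(1 3 4; 0 0 0)² = 4/63, sgn +1
Racah Σ t=0..0: t=0:+1/48 = 1/48
⇒ 3j(1 3 4; 0 1 -1)² = 5/84, sgn -1
4πI² = N·(3j₀)²·(3jₘ)² = 5/7
I = -1·√(0.714286/4π) = -0.23841361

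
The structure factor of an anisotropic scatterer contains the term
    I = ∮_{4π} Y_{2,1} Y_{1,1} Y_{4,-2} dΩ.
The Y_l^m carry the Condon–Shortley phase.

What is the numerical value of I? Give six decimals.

0.000000

l₃=4 ∉ [1,3] — triangle fails ⇒ I = 0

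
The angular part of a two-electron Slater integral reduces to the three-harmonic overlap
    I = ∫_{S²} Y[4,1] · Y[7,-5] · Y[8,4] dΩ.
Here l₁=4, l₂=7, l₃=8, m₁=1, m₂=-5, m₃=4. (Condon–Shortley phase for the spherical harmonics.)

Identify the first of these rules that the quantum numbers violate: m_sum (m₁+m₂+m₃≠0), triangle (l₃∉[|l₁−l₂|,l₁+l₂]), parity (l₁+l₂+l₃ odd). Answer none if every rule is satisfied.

Σmᵢ = 0  ✓
l₃∈[|l₁−l₂|,l₁+l₂]=[3,11], have l₃=8  ✓
Σlᵢ = 19 ⇒ odd  ✗

parity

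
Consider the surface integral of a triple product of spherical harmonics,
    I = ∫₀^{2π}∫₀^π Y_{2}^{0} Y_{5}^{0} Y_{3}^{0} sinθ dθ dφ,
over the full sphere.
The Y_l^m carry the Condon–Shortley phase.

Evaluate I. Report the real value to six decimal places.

Rules hold: Σm=0, L=10 even, 3≤3≤7.
N = 5·11·7 = 385
Δ = 4!·0!·6!/11! = 1/2310
Racah Σ t=2..2: t=2:+1/144 = 1/144
⇒ 3j(2 5 3; 0 0 0)² = 10/231, sgn -1
(m-triple is (0,0,0) — same symbol as above.)
4πI² = N·(3j₀)²·(3jₘ)² = 500/693
I = +1·√(0.721501/4π) = 0.23961470

0.239615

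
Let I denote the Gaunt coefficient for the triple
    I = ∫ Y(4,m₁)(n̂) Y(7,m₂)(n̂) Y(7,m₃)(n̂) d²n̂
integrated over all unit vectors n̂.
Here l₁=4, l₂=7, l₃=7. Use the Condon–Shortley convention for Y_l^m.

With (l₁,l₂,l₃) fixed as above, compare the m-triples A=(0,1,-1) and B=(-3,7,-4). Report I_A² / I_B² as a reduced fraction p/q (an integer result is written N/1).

Same 4,7,7: normalisation and zero-m 3j drop out of the ratio.
A: Δ: 4! 4! 10! / 19! → 1/58198140; sum: t=0:+1/46448640 t=1:−1/1088640 t=2:+1/276480 t=3:−1/518400 t=4:+1/9953280 = 23/25804800; 3j²(4 7 7; 0 1 -1) = Δ·Π!·Σ² = 42849/6466460  (sign +1)
B: Δ: 4! 4! 10! / 19! → 1/58198140; sum: t=4:+1/522547200 = 1/522547200; 3j²(4 7 7; -3 7 -4) = Δ·Π!·Σ² = 77/11628  (sign -1)
I_A²/I_B² = (42849/6466460)/(77/11628) = 385641/385385

385641/385385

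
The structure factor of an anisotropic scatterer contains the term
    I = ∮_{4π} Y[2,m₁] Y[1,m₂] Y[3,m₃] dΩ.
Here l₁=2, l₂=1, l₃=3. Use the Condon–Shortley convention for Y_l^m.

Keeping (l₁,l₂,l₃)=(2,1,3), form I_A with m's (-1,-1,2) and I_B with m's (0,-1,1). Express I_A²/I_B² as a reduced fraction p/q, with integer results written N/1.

5/3

Same 2,1,3: normalisation and zero-m 3j drop out of the ratio.
A: Δ: 0! 4! 2! / 7! → 1/105; sum: t=0:+1/12 = 1/12; 3j²(2 1 3; -1 -1 2) = Δ·Π!·Σ² = 2/21  (sign -1)
B: Δ: 0! 4! 2! / 7! → 1/105; sum: t=0:+1/8 = 1/8; 3j²(2 1 3; 0 -1 1) = Δ·Π!·Σ² = 2/35  (sign +1)
I_A²/I_B² = (2/21)/(2/35) = 5/3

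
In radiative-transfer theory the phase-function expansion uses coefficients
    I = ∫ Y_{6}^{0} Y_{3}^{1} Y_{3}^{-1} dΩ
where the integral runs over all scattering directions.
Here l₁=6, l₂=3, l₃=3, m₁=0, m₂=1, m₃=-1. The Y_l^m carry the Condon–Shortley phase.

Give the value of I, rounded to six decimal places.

Rules hold: Σm=0, L=12 even, 3≤3≤9.
N = 13·7·7 = 637
Δ = 6!·6!·0!/13! = 1/12012
Racah Σ t=3..3: t=3:−1/1296 = -1/1296
⇒ 3j(6 3 3; 0 0 0)² = 100/3003, sgn +1
Racah Σ t=4..4: t=4:+1/2304 = 1/2304
⇒ 3j(6 3 3; 0 1 -1)² = 75/4004, sgn +1
4πI² = N·(3j₀)²·(3jₘ)² = 625/1573
I = +1·√(0.39733/4π) = 0.17781595

0.177816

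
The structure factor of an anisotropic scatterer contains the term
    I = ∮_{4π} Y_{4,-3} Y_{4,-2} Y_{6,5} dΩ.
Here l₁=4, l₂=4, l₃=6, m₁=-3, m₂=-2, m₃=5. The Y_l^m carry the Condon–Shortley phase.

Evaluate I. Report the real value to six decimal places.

-0.100084

Rules hold: Σm=0, L=14 even, 0≤6≤8.
N = 9·9·13 = 1053
Δ = 2!·6!·6!/15! = 1/1261260
Racah Σ t=0..2: t=0:+1/4608 t=1:−1/1296 t=2:+1/4608 = -7/20736
⇒ 3j(4 4 6; 0 0 0)² = 20/1287, sgn -1
Racah Σ t=1..2: t=1:−1/86400 t=2:+1/172800 = -1/172800
⇒ 3j(4 4 6; -3 -2 5)² = 1/130, sgn +1
4πI² = N·(3j₀)²·(3jₘ)² = 18/143
I = -1·√(0.125874/4π) = -0.10008369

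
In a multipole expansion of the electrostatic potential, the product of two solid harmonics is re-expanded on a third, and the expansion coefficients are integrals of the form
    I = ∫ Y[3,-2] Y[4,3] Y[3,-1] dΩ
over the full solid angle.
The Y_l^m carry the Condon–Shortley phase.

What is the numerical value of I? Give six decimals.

-0.095955

Checks pass: Σm=0; 10 even; l₃=3∈[1,7].
(2·3+1)(2·4+1)(2·3+1) = 441
Δ: 4! 2! 4! / 11! → 1/34650
sum: t=1:−1/72 t=2:+1/16 t=3:−1/72 = 5/144
3j²(3 4 3; 0 0 0) = Δ·Π!·Σ² = 2/77  (sign -1)
sum: t=3:−1/288 t=4:+1/144 = 1/288
3j²(3 4 3; -2 3 -1) = Δ·Π!·Σ² = 1/99  (sign +1)
combine: 4πI² = 441·2/77·1/99 = 14/121
take √, sign -1: I = -0.09595473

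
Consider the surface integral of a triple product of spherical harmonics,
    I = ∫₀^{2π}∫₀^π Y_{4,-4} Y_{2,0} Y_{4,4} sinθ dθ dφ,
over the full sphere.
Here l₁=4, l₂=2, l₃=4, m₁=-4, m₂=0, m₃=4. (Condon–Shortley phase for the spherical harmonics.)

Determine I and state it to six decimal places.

m-sum 0 ✓  L=10 even ✓  2≤4≤6 ✓
Π(2lᵢ+1) = 9×5×9 = 405
triangle coeff Δ(4,2,4) = 1/13860
Σ_t [0,2]: t=0:+1/192 t=1:−1/36 t=2:+1/192 = -5/288
(3j)²=20/693 [(4 2 4; 0 0 0)], sign=-1
Σ_t [2,2]: t=2:+1/2880 = 1/2880
(3j)²=28/495 [(4 2 4; -4 0 4)], sign=+1
⇒ 4πI² = 80/121
I = (-1)√(80/121/(4π)) = -0.22937568

-0.229376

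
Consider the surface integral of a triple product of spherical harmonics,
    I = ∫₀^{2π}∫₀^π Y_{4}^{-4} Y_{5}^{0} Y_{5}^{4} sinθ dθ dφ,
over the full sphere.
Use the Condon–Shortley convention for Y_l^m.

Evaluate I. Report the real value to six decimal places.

Rules hold: Σm=0, L=14 even, 1≤5≤9.
N = 9·11·11 = 1089
Δ = 4!·4!·6!/15! = 1/3153150
Racah Σ t=0..4: t=0:+1/69120 t=1:−1/1728 t=2:+1/576 t=3:−1/1728 t=4:+1/69120 = 7/11520
⇒ 3j(4 5 5; 0 0 0)² = 2/143, sgn -1
Racah Σ t=4..4: t=4:+1/69120 = 1/69120
⇒ 3j(4 5 5; -4 0 4)² = 2/143, sgn -1
4πI² = N·(3j₀)²·(3jₘ)² = 36/169
I = +1·√(0.213018/4π) = 0.13019760

0.130198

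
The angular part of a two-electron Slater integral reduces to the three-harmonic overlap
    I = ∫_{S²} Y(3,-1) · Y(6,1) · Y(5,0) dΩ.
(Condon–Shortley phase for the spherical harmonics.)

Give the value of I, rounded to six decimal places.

-0.077843

Rules hold: Σm=0, L=14 even, 3≤5≤9.
N = 7·13·11 = 1001
Δ = 4!·2!·8!/15! = 1/675675
Racah Σ t=1..3: t=1:−1/8640 t=2:+1/2304 t=3:−1/8640 = 7/34560
⇒ 3j(3 6 5; 0 0 0)² = 7/429, sgn -1
Racah Σ t=2..4: t=2:+1/5760 t=3:−1/3456 t=4:+1/34560 = -1/11520
⇒ 3j(3 6 5; -1 1 0)² = 2/429, sgn +1
4πI² = N·(3j₀)²·(3jₘ)² = 98/1287
I = -1·√(0.0761461/4π) = -0.07784287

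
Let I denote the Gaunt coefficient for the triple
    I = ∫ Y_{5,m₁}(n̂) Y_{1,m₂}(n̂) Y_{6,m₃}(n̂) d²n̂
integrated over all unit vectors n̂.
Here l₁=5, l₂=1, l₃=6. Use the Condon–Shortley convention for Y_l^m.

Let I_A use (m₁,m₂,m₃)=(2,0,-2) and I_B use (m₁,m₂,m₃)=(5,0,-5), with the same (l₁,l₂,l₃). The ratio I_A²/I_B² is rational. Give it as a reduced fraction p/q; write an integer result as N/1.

l's match ⇒ only the (l;m) 3-j factors differ between A and B.
A: triangle coeff Δ(5,1,6) = 1/858; Σ_t [0,0]: t=0:+1/30240 = 1/30240; (3j)²=16/429 [(5 1 6; 2 0 -2)], sign=+1
B: triangle coeff Δ(5,1,6) = 1/858; Σ_t [0,0]: t=0:+1/3628800 = 1/3628800; (3j)²=1/78 [(5 1 6; 5 0 -5)], sign=-1
I_A²/I_B² = (16/429)/(1/78) = 32/11

32/11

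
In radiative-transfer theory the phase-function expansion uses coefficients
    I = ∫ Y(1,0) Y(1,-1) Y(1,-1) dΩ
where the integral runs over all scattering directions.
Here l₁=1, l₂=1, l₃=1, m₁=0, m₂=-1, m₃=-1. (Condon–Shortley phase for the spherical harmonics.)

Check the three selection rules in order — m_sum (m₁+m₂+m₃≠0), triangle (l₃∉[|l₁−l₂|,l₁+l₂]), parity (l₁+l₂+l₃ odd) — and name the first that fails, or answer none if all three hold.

azimuthal sum: 0 − 1 − 1 = -2  ✗
0 ≤ 1 ≤ 2 (triangle on l)
L = 1 + 1 + 1 = 3 (odd)

m_sum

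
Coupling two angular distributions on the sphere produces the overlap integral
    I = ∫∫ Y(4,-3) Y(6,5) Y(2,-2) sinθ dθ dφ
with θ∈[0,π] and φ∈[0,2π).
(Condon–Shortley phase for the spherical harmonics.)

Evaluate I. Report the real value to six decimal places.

-0.288917

Checks pass: Σm=0; 12 even; l₃=2∈[2,10].
(2·4+1)(2·6+1)(2·2+1) = 585
Δ: 8! 0! 4! / 13! → 1/6435
sum: t=4:+1/2304 = 1/2304
3j²(4 6 2; 0 0 0) = Δ·Π!·Σ² = 5/143  (sign +1)
sum: t=7:−1/120960 = -1/120960
3j²(4 6 2; -3 5 -2) = Δ·Π!·Σ² = 2/39  (sign -1)
combine: 4πI² = 585·5/143·2/39 = 150/143
take √, sign -1: I = -0.28891672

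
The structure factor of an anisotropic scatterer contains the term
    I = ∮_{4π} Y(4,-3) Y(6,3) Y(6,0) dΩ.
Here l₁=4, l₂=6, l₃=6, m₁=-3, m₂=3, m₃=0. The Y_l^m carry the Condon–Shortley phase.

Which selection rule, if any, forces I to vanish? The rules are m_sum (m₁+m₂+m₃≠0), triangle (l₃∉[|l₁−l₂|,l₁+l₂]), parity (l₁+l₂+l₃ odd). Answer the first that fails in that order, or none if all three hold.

azimuthal sum: -3 + 3 + 0 = 0  ✓
2 ≤ 6 ≤ 10 (triangle on l)  ✓
L = 4 + 6 + 6 = 16 (even)  ✓

none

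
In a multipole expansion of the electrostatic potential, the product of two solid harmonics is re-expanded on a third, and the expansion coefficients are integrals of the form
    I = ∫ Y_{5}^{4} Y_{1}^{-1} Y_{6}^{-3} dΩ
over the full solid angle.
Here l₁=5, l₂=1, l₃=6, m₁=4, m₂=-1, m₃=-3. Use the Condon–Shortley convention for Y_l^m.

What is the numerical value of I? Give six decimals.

-0.070770

m-sum 0 ✓  L=12 even ✓  4≤6≤6 ✓
Π(2lᵢ+1) = 11×3×13 = 429
triangle coeff Δ(5,1,6) = 1/858
Σ_t [0,0]: t=0:+1/14400 = 1/14400
(3j)²=6/143 [(5 1 6; 0 0 0)], sign=+1
Σ_t [0,0]: t=0:+1/725760 = 1/725760
(3j)²=1/286 [(5 1 6; 4 -1 -3)], sign=-1
⇒ 4πI² = 9/143
I = (-1)√(9/143/(4π)) = -0.07076985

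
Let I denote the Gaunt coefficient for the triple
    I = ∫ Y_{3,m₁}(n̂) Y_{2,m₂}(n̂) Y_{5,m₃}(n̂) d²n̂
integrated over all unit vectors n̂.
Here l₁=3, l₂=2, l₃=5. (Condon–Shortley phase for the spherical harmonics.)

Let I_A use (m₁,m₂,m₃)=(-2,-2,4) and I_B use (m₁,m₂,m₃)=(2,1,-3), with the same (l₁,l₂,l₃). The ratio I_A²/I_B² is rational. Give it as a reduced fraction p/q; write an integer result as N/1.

l's match ⇒ only the (l;m) 3-j factors differ between A and B.
A: triangle coeff Δ(3,2,5) = 1/2310; Σ_t [0,0]: t=0:+1/2880 = 1/2880; (3j)²=3/55 [(3 2 5; -2 -2 4)], sign=-1
B: triangle coeff Δ(3,2,5) = 1/2310; Σ_t [0,0]: t=0:+1/720 = 1/720; (3j)²=8/165 [(3 2 5; 2 1 -3)], sign=+1
I_A²/I_B² = (3/55)/(8/165) = 9/8

9/8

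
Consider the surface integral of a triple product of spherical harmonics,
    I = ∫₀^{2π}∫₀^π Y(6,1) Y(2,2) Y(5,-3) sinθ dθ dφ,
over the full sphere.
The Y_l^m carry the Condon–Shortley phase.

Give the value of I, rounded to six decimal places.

0.000000

L=13 odd ⇒ parity kills the (l;000) factor ⇒ I = 0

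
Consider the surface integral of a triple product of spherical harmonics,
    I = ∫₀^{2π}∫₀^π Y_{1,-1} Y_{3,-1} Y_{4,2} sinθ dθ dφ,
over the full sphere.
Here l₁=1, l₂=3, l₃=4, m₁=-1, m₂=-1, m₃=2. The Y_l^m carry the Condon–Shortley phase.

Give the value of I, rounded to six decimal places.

m-sum 0 ✓  L=8 even ✓  2≤4≤4 ✓
Π(2lᵢ+1) = 3×7×9 = 189
triangle coeff Δ(1,3,4) = 1/252
Σ_t [0,0]: t=0:+1/36 = 1/36
(3j)²=4/63 [(1 3 4; 0 0 0)], sign=+1
Σ_t [0,0]: t=0:+1/96 = 1/96
(3j)²=5/84 [(1 3 4; -1 -1 2)], sign=+1
⇒ 4πI² = 5/7
I = (+1)√(5/7/(4π)) = 0.23841361

0.238414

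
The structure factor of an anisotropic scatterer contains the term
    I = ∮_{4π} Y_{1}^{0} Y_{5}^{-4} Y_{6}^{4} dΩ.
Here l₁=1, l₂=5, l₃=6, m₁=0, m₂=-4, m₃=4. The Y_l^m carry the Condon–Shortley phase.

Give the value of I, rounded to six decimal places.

0.182727

m-sum 0 ✓  L=12 even ✓  4≤6≤6 ✓
Π(2lᵢ+1) = 3×11×13 = 429
triangle coeff Δ(1,5,6) = 1/858
Σ_t [0,0]: t=0:+1/14400 = 1/14400
(3j)²=6/143 [(1 5 6; 0 0 0)], sign=+1
Σ_t [0,0]: t=0:+1/362880 = 1/362880
(3j)²=10/429 [(1 5 6; 0 -4 4)], sign=+1
⇒ 4πI² = 60/143
I = (+1)√(60/143/(4π)) = 0.18272698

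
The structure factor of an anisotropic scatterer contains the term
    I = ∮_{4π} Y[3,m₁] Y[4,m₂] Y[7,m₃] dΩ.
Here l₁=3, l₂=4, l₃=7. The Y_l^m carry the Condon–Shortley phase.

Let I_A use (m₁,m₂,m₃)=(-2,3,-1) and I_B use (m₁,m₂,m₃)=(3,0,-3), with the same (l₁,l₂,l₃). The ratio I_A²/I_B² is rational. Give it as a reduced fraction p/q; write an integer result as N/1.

l's match ⇒ only the (l;m) 3-j factors differ between A and B.
A: triangle coeff Δ(3,4,7) = 1/45045; Σ_t [0,0]: t=0:+1/604800 = 1/604800; (3j)²=16/15015 [(3 4 7; -2 3 -1)], sign=+1
B: triangle coeff Δ(3,4,7) = 1/45045; Σ_t [0,0]: t=0:+1/414720 = 1/414720; (3j)²=2/429 [(3 4 7; 3 0 -3)], sign=+1
I_A²/I_B² = (16/15015)/(2/429) = 8/35

8/35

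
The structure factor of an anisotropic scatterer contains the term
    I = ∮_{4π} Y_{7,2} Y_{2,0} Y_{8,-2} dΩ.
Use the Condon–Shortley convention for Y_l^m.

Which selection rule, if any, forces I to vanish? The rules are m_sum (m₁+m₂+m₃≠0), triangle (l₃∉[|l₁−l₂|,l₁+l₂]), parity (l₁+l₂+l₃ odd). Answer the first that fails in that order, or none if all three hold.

parity

m₁+m₂+m₃ = 2 + 0 − 2 = 0  ✓
triangle: |7−2|=5 ≤ l₃=8 ≤ 7+2=9  ✓
parity: l₁+l₂+l₃ = 17 is odd  ✗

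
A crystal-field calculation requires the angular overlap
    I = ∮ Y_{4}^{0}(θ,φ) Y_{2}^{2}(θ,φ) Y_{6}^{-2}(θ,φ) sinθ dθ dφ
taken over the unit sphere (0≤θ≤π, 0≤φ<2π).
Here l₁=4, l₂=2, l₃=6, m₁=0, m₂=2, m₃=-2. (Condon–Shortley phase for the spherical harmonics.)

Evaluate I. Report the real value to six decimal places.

Checks pass: Σm=0; 12 even; l₃=6∈[2,6].
(2·4+1)(2·2+1)(2·6+1) = 585
Δ: 0! 8! 4! / 13! → 1/6435
sum: t=0:+1/2304 = 1/2304
3j²(4 2 6; 0 0 0) = Δ·Π!·Σ² = 5/143  (sign +1)
sum: t=0:+1/13824 = 1/13824
3j²(4 2 6; 0 2 -2) = Δ·Π!·Σ² = 14/1287  (sign +1)
combine: 4πI² = 585·5/143·14/1287 = 350/1573
take √, sign +1: I = 0.13306527

0.133065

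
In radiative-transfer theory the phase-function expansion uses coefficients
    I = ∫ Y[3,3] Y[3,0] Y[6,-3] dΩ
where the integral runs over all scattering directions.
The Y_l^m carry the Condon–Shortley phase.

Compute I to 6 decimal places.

Rules hold: Σm=0, L=12 even, 0≤6≤6.
N = 7·7·13 = 637
Δ = 0!·6!·6!/13! = 1/12012
Racah Σ t=0..0: t=0:+1/1296 = 1/1296
⇒ 3j(3 3 6; 0 0 0)² = 100/3003, sgn +1
Racah Σ t=0..0: t=0:+1/25920 = 1/25920
⇒ 3j(3 3 6; 3 0 -3)² = 1/143, sgn -1
4πI² = N·(3j₀)²·(3jₘ)² = 700/4719
I = -1·√(0.148337/4π) = -0.10864734

-0.108647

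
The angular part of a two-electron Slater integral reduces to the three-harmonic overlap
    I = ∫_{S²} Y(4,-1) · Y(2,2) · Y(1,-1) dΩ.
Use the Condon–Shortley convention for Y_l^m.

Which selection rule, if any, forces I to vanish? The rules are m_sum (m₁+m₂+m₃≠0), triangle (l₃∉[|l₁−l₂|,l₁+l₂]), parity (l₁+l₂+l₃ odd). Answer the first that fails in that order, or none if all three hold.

azimuthal sum: -1 + 2 − 1 = 0  ✓
2 ≤ 1 ≤ 6 (triangle on l)  ✗
L = 4 + 2 + 1 = 7 (odd)

triangle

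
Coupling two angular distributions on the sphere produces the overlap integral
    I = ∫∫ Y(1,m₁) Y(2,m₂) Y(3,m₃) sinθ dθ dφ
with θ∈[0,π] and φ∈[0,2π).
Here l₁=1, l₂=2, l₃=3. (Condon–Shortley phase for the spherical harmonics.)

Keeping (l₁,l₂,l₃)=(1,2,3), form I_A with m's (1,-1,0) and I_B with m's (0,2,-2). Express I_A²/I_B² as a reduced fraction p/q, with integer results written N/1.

3/5

Same 1,2,3: normalisation and zero-m 3j drop out of the ratio.
A: Δ: 0! 2! 4! / 7! → 1/105; sum: t=0:+1/12 = 1/12; 3j²(1 2 3; 1 -1 0) = Δ·Π!·Σ² = 1/35  (sign -1)
B: Δ: 0! 2! 4! / 7! → 1/105; sum: t=0:+1/24 = 1/24; 3j²(1 2 3; 0 2 -2) = Δ·Π!·Σ² = 1/21  (sign -1)
I_A²/I_B² = (1/35)/(1/21) = 3/5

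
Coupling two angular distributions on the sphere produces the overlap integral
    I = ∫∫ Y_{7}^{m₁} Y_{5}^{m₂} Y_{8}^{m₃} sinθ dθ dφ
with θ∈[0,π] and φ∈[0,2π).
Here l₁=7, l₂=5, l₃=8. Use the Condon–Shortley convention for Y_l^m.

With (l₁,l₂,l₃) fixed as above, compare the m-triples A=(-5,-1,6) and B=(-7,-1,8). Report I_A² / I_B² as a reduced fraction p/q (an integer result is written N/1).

Same 7,5,8: normalisation and zero-m 3j drop out of the ratio.
A: Δ: 4! 10! 6! / 21! → 1/814773960; sum: t=2:+1/696729600 t=3:−1/261273600 t=4:+1/1393459200 = -1/597196800; 3j²(7 5 8; -5 -1 6) = Δ·Π!·Σ² = 77/7752  (sign -1)
B: Δ: 4! 10! 6! / 21! → 1/814773960; sum: t=4:+1/62705664000 = 1/62705664000; 3j²(7 5 8; -7 -1 8) = Δ·Π!·Σ² = 143/14535  (sign +1)
I_A²/I_B² = (77/7752)/(143/14535) = 105/104

105/104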